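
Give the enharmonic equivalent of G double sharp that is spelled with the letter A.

A

G## is pitch class 9. The letter A alone is pitch class 9.
Pitch class 9 on A needs no accidental: A.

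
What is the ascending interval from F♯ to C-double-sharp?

Counting letters F–G–A–B–C gives a fifth.
F#→C## = 8 semitones, 1 wider than the perfect fifth (7), so augmented.

augmented fifth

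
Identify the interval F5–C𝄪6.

doubly augmented fifth

Counting letters F–G–A–B–C gives a fifth.
F→C## = 9 semitones, 2 wider than the perfect fifth (7), so doubly augmented.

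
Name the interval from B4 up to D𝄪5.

augmented third

The letter names run B→D, a span of 2 letter steps, so the interval is some kind of third.
B to D## is 5 semitones. A major third is 4, so 5 makes it augmented.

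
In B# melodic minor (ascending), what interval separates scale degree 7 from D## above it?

perfect fourth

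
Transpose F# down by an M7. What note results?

A seventh below F lands on the letter G.
A major seventh spans 11 semitones, so F# moves to pitch class 7. On the letter G that is G.

G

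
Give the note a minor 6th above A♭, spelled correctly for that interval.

Fb

A sixth above A lands on the letter F.
A minor sixth spans 8 semitones, so Ab moves to pitch class 4. On the letter F that is Fb.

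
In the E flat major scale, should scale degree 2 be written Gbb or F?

F

Each scale degree takes a distinct letter name. Degree 2 of a scale on E must use the letter F.
F and Gbb are enharmonically the same pitch, but only F uses the letter F, so it is the correct spelling here.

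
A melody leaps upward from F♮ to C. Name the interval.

Counting letters F–G–A–B–C gives a fifth.
F→C = 7 semitones, exactly the perfect fifth.

perfect fifth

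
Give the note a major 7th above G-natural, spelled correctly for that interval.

F#

A seventh above G lands on the letter F.
A major seventh spans 11 semitones, so G moves to pitch class 6. On the letter F that is F#.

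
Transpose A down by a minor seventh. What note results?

A down a major seventh is Bb, so the target letter is B.
From A, a minor seventh is 10 semitones down: B.

B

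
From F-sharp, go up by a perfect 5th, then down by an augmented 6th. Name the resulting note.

Eb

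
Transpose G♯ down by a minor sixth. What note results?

B#

G down a major sixth is Bb, so the target letter is B.
From G#, a minor sixth is 8 semitones down: B#.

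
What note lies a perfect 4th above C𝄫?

A fourth above C lands on the letter F.
A perfect fourth spans 5 semitones, so Cbb moves to pitch class 3. On the letter F that is Fbb.

Fbb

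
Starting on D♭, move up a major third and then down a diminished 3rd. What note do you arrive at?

D#

A major third up from Db is F (letter F, 4 semitones up).
A diminished third down from F is D# (letter D, 2 semitones down).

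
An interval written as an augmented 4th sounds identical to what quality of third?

An augmented fourth spans 6 semitones.
A third spanning 6 semitones is doubly augmented (the major third is 4).

doubly augmented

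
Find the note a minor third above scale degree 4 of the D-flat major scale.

Bbb

Scale degree 4 of Db major is Gb.
A minor third (3 semitones) above Gb lands on the letter B, giving Bbb.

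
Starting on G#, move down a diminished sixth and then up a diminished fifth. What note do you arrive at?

A diminished sixth down from G# is B## (letter B, 7 semitones down).
A diminished fifth up from B## is F## (letter F, 6 semitones up).

F##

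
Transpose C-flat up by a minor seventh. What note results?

Bbb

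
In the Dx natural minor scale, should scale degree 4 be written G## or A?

G##

Each scale degree takes a distinct letter name. Degree 4 of a scale on D must use the letter G.
G## and A are enharmonically the same pitch, but only G## uses the letter G, so it is the correct spelling here.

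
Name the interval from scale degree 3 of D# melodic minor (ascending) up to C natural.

diminished fifth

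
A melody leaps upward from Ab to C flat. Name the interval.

minor third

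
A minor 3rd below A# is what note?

F##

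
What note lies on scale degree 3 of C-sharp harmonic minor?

Degree 3 takes the letter 2 steps above C, which is E.
In harmonic minor, degree 3 sits 3 semitones above the tonic. C# + 3 semitones is pitch class 4, spelled on E as E.

E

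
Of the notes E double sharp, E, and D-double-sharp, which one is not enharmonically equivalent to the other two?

In 12-tone equal temperament, enharmonic equivalents share a pitch class. E## is pitch class 6; E is pitch class 4; D## is pitch class 4.
E and D## share pitch class 4, while E## is pitch class 6.

E##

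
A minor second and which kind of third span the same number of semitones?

doubly diminished

A minor second spans 1 semitone.
A third spanning 1 semitone is doubly diminished (the major third is 4).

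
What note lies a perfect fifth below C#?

F#

C down a perfect fifth is F, so the target letter is F.
From C#, a perfect fifth is 7 semitones down: F#.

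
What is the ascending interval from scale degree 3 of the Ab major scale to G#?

augmented fifth

Scale degree 3 of Ab major is C.
C up to G#: letters C→G make it a fifth; 8 semitones makes it augmented.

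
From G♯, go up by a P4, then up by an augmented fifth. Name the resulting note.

G##

A perfect fourth up from G# is C# (letter C, 5 semitones up).
An augmented fifth up from C# is G## (letter G, 8 semitones up).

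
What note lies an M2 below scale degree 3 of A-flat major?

Scale degree 3 of Ab major is C.
A major second (2 semitones) below C lands on the letter B, giving Bb.

Bb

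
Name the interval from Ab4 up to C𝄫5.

The letter names run A→C, a span of 2 letter steps, so the interval is some kind of third.
Ab to Cbb is 2 semitones. A major third is 4, so 2 makes it diminished.

diminished third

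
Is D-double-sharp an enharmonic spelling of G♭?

No

Two spellings are enharmonically equivalent only if they share a pitch class.
Here D## → 4, Gb → 6; 4 ≠ 6, so they are not.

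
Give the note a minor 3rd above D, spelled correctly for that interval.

F

D up a major third is F#, so the target letter is F.
From D, a minor third is 3 semitones up: F.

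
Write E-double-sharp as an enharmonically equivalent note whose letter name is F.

F#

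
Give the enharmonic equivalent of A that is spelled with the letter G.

G##

A is pitch class 9. The letter G alone is pitch class 7.
To reach pitch class 9 from G requires an offset of +2 semitones, i.e. double sharp: G##.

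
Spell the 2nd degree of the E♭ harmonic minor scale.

F

Degree 2 takes the letter 1 step above E, which is F.
In harmonic minor, degree 2 sits 2 semitones above the tonic. Eb + 2 semitones is pitch class 5, spelled on F as F.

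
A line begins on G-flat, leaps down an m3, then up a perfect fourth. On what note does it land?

A minor third down from Gb is Eb (letter E, 3 semitones down).
A perfect fourth up from Eb is Ab (letter A, 5 semitones up).

Ab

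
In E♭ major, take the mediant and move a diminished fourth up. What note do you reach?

The mediant of Eb major is G.
A diminished fourth (4 semitones) above G lands on the letter C, giving Cb.

Cb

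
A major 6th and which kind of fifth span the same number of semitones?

doubly augmented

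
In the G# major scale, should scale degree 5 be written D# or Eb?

D#

Each scale degree takes a distinct letter name. Degree 5 of a scale on G must use the letter D.
D# and Eb are enharmonically the same pitch, but only D# uses the letter D, so it is the correct spelling here.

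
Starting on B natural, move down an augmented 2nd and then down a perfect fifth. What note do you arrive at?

An augmented second down from B is Ab (letter A, 3 semitones down).
A perfect fifth down from Ab is Db (letter D, 7 semitones down).

Db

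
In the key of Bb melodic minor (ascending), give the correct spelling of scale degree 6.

G

The Bb melodic minor (ascending) scale runs Bb C Db Eb F G A.
Degree 6 is G.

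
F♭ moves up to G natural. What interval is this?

The letter names run F→G, a span of 1 letter step, so the interval is some kind of second.
Fb to G is 3 semitones. A major second is 2, so 3 makes it augmented.

augmented second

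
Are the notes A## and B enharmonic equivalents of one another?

A## is pitch class 11; B is pitch class 11.
All spellings map to pitch class 11, so they are enharmonically equivalent.

Yes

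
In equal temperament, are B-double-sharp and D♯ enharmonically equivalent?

Two spellings are enharmonically equivalent only if they share a pitch class.
Here B## → 1, D# → 3; 1 ≠ 3, so they are not.

No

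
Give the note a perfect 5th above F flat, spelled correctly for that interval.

A fifth above F lands on the letter C.
A perfect fifth spans 7 semitones, so Fb moves to pitch class 11. On the letter C that is Cb.

Cb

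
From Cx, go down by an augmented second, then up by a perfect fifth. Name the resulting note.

F#

An augmented second down from C## is B (letter B, 3 semitones down).
A perfect fifth up from B is F# (letter F, 7 semitones up).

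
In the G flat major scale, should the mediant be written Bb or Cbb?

Bb

Each scale degree takes a distinct letter name. Degree 3 of a scale on G must use the letter B.
Bb and Cbb are enharmonically the same pitch, but only Bb uses the letter B, so it is the correct spelling here.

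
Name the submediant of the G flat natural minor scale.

Ebb

Degree 6 takes the letter 5 steps above G, which is E.
In natural minor, degree 6 sits 8 semitones above the tonic. Gb + 8 semitones is pitch class 2, spelled on E as Ebb.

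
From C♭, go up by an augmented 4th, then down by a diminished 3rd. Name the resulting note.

D#

An augmented fourth up from Cb is F (letter F, 6 semitones up).
A diminished third down from F is D# (letter D, 2 semitones down).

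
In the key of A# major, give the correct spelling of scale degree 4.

The A# major scale runs A# B# C## D# E# F## G##.
Degree 4 is D#.

D#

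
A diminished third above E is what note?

Gb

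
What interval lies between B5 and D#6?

major third

The letter names run B→D, a span of 2 letter steps, so the interval is some kind of third.
B to D# is 4 semitones. A major third is 4, so 4 makes it major.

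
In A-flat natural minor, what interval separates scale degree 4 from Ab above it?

perfect fifth

Scale degree 4 of Ab natural minor is Db.
Db up to Ab: letters D→A make it a fifth; 7 semitones makes it perfect.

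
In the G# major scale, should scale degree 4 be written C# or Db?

Each scale degree takes a distinct letter name. Degree 4 of a scale on G must use the letter C.
C# and Db are enharmonically the same pitch, but only C# uses the letter C, so it is the correct spelling here.

C#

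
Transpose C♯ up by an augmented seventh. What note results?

B##

C up a major seventh is B, so the target letter is B.
From C#, an augmented seventh is 12 semitones up: B##.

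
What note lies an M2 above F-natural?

G

F up a major second is G, so the target letter is G.
From F, a major second is 2 semitones up: G.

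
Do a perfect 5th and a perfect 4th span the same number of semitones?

No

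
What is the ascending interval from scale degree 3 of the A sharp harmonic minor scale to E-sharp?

major third

Scale degree 3 of A# harmonic minor is C#.
C# up to E#: letters C→E make it a third; 4 semitones makes it major.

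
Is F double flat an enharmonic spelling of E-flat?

Fbb = pitch class 3 and Eb = pitch class 3 — the same pitch class, so they are enharmonic equivalents.

Yes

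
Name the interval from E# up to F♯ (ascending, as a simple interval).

The letter names run E→F, a span of 1 letter step, so the interval is some kind of second.
E# to F# is 1 semitone. A major second is 2, so 1 makes it minor.

minor second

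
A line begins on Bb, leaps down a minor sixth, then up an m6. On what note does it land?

Bb

A minor sixth down from Bb is D (letter D, 8 semitones down).
A minor sixth up from D is Bb (letter B, 8 semitones up).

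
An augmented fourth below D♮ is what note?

Ab

A fourth below D lands on the letter A.
An augmented fourth spans 6 semitones, so D moves to pitch class 8. On the letter A that is Ab.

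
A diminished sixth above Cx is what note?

A sixth above C lands on the letter A.
A diminished sixth spans 7 semitones, so C## moves to pitch class 9. On the letter A that is A.

A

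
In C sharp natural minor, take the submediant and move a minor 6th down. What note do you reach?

C#

The submediant of C# natural minor is A.
A minor sixth (8 semitones) below A lands on the letter C, giving C#.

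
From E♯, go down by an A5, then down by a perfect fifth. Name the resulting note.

An augmented fifth down from E# is A (letter A, 8 semitones down).
A perfect fifth down from A is D (letter D, 7 semitones down).

D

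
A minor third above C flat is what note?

C up a major third is E, so the target letter is E.
From Cb, a minor third is 3 semitones up: Ebb.

Ebb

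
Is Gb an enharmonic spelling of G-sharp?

No

Two spellings are enharmonically equivalent only if they share a pitch class.
Here Gb → 6, G# → 8; 6 ≠ 8, so they are not.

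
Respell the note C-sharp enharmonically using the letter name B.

B##

Plain B sits 2 semitones below C#, so on the letter B the same pitch needs a double sharp: B##.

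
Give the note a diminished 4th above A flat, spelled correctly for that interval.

Dbb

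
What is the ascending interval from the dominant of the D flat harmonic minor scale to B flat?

major second

The dominant of Db harmonic minor is Ab.
Ab up to Bb: letters A→B make it a second; 2 semitones makes it major.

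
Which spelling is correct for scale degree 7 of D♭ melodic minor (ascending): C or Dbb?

C

Each scale degree takes a distinct letter name. Degree 7 of a scale on D must use the letter C.
C and Dbb are enharmonically the same pitch, but only C uses the letter C, so it is the correct spelling here.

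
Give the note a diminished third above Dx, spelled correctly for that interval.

A third above D lands on the letter F.
A diminished third spans 2 semitones, so D## moves to pitch class 6. On the letter F that is F#.

F#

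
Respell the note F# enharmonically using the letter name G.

Gb

Plain G sits 1 semitone above F#, so on the letter G the same pitch needs a flat: Gb.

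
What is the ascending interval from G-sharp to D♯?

perfect fifth

Counting letters G–A–B–C–D gives a fifth.
G#→D# = 7 semitones, exactly the perfect fifth.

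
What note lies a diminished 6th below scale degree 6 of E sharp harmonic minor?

Scale degree 6 of E# harmonic minor is C#.
A diminished sixth (7 semitones) below C# lands on the letter E, giving E##.

E##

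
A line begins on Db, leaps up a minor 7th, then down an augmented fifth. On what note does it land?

Fbb

A minor seventh up from Db is Cb (letter C, 10 semitones up).
An augmented fifth down from Cb is Fbb (letter F, 8 semitones down).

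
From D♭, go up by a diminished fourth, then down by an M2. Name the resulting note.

Fbb

A diminished fourth up from Db is Gbb (letter G, 4 semitones up).
A major second down from Gbb is Fbb (letter F, 2 semitones down).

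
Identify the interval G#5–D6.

diminished fifth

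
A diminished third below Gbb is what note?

A third below G lands on the letter E.
A diminished third spans 2 semitones, so Gbb moves to pitch class 3. On the letter E that is Eb.

Eb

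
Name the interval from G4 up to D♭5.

Counting letters G–A–B–C–D gives a fifth.
G→Db = 6 semitones, 1 narrower than the perfect fifth (7), so diminished.

diminished fifth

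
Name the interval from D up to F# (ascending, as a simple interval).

Counting letters D–E–F gives a third.
D→F# = 4 semitones, exactly the major third.

major third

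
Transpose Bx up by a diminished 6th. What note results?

B up a major sixth is G#, so the target letter is G.
From B##, a diminished sixth is 7 semitones up: G#.

G#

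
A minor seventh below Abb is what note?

Bbb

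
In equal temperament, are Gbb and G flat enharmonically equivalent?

Gbb is pitch class 5; Gb is pitch class 6.
The pitch classes differ (5 vs. 6), so they are not enharmonic equivalents.

No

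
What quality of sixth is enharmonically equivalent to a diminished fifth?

A diminished fifth spans 6 semitones.
A sixth spanning 6 semitones is doubly diminished (the major sixth is 9).

doubly diminished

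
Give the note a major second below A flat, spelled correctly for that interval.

Gb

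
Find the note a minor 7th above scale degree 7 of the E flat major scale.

Scale degree 7 of Eb major is D.
A minor seventh (10 semitones) above D lands on the letter C, giving C.

C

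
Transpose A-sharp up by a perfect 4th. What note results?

A up a perfect fourth is D, so the target letter is D.
From A#, a perfect fourth is 5 semitones up: D#.

D#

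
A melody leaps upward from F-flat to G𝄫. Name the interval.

minor second

Counting letters F–G gives a second.
Fb→Gbb = 1 semitone, 1 narrower than the major second (2), so minor.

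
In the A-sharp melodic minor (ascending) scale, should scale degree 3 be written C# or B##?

Each scale degree takes a distinct letter name. Degree 3 of a scale on A must use the letter C.
C# and B## are enharmonically the same pitch, but only C# uses the letter C, so it is the correct spelling here.

C#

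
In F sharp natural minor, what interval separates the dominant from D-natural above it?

minor second

The dominant of F# natural minor is C#.
C# up to D: letters C→D make it a second; 1 semitone makes it minor.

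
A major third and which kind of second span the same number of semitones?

doubly augmented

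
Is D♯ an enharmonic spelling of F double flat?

D# = pitch class 3 and Fbb = pitch class 3 — the same pitch class, so they are enharmonic equivalents.

Yes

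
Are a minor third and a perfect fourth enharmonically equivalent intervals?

No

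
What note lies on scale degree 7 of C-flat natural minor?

Bbb

The Cb natural minor scale runs Cb Db Ebb Fb Gb Abb Bbb.
Degree 7 is Bbb.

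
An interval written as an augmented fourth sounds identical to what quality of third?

doubly augmented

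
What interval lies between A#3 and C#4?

The letter names run A→C, a span of 2 letter steps, so the interval is some kind of third.
A# to C# is 3 semitones. A major third is 4, so 3 makes it minor.

minor third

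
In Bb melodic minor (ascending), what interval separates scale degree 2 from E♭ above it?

minor third

Scale degree 2 of Bb melodic minor (ascending) is C.
C up to Eb: letters C→E make it a third; 3 semitones makes it minor.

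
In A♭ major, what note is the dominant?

The Ab major scale runs Ab Bb C Db Eb F G.
Degree 5 is Eb.

Eb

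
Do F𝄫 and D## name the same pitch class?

No

Fbb is pitch class 3; D## is pitch class 4.
The pitch classes differ (3 vs. 4), so they are not enharmonic equivalents.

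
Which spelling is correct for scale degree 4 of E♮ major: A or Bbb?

A

Each scale degree takes a distinct letter name. Degree 4 of a scale on E must use the letter A.
A and Bbb are enharmonically the same pitch, but only A uses the letter A, so it is the correct spelling here.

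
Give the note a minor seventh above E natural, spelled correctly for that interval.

D

E up a major seventh is D#, so the target letter is D.
From E, a minor seventh is 10 semitones up: D.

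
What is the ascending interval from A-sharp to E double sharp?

augmented fifth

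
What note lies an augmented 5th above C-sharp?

G##

A fifth above C lands on the letter G.
An augmented fifth spans 8 semitones, so C# moves to pitch class 9. On the letter G that is G##.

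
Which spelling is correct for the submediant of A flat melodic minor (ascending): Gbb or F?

Each scale degree takes a distinct letter name. Degree 6 of a scale on A must use the letter F.
F and Gbb are enharmonically the same pitch, but only F uses the letter F, so it is the correct spelling here.

F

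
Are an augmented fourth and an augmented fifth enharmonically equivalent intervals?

No

An augmented fourth spans 6 semitones; an augmented fifth spans 8.
The spans differ, so they are not enharmonic equivalents.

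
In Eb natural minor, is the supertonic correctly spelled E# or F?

Each scale degree takes a distinct letter name. Degree 2 of a scale on E must use the letter F.
F and E# are enharmonically the same pitch, but only F uses the letter F, so it is the correct spelling here.

F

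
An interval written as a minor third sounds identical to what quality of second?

augmented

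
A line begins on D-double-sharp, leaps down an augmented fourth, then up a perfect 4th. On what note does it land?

D#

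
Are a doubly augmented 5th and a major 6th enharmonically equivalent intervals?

Yes

A doubly augmented fifth spans 9 semitones; a major sixth spans 9.
They are enharmonically equivalent.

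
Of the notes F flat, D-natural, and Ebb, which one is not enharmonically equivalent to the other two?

Fb

In 12-tone equal temperament, enharmonic equivalents share a pitch class. Fb is pitch class 4; D is pitch class 2; Ebb is pitch class 2.
D and Ebb share pitch class 2, while Fb is pitch class 4.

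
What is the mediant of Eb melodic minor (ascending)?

The Eb melodic minor (ascending) scale runs Eb F Gb Ab Bb C D.
Degree 3 is Gb.

Gb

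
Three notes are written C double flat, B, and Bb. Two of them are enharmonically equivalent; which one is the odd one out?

B

In 12-tone equal temperament, enharmonic equivalents share a pitch class. Cbb is pitch class 10; B is pitch class 11; Bb is pitch class 10.
Cbb and Bb share pitch class 10, while B is pitch class 11.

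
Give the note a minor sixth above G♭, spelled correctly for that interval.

Ebb

G up a major sixth is E, so the target letter is E.
From Gb, a minor sixth is 8 semitones up: Ebb.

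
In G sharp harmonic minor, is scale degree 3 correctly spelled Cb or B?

B

Each scale degree takes a distinct letter name. Degree 3 of a scale on G must use the letter B.
B and Cb are enharmonically the same pitch, but only B uses the letter B, so it is the correct spelling here.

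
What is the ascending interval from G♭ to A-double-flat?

The letter names run G→A, a span of 1 letter step, so the interval is some kind of second.
Gb to Abb is 1 semitone. A major second is 2, so 1 makes it minor.

minor second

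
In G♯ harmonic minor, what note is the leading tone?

F##

The G# harmonic minor scale runs G# A# B C# D# E F##.
Degree 7 is F##.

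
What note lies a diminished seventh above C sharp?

Bb

C up a major seventh is B, so the target letter is B.
From C#, a diminished seventh is 9 semitones up: Bb.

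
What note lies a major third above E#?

G##

E up a major third is G#, so the target letter is G.
From E#, a major third is 4 semitones up: G##.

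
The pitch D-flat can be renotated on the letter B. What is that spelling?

B##

Plain B sits 2 semitones below Db, so on the letter B the same pitch needs a double sharp: B##.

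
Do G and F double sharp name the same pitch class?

Yes

G = pitch class 7 and F## = pitch class 7 — the same pitch class, so they are enharmonic equivalents.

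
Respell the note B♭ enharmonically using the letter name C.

Cbb

Plain C sits 2 semitones above Bb, so on the letter C the same pitch needs a double flat: Cbb.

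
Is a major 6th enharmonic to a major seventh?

No

A major sixth spans 9 semitones; a major seventh spans 11.
The spans differ, so they are not enharmonic equivalents.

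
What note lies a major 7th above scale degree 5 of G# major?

Scale degree 5 of G# major is D#.
A major seventh (11 semitones) above D# lands on the letter C, giving C##.

C##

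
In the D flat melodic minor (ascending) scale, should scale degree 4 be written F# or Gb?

Each scale degree takes a distinct letter name. Degree 4 of a scale on D must use the letter G.
Gb and F# are enharmonically the same pitch, but only Gb uses the letter G, so it is the correct spelling here.

Gb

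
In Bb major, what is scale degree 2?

C

Degree 2 takes the letter 1 step above B, which is C.
In major, degree 2 sits 2 semitones above the tonic. Bb + 2 semitones is pitch class 0, spelled on C as C.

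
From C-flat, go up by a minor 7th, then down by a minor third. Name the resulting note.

A minor seventh up from Cb is Bbb (letter B, 10 semitones up).
A minor third down from Bbb is Gb (letter G, 3 semitones down).

Gb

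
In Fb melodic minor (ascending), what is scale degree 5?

Cb

The Fb melodic minor (ascending) scale runs Fb Gb Abb Bbb Cb Db Eb.
Degree 5 is Cb.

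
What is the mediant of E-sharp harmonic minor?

The E# harmonic minor scale runs E# F## G# A# B# C# D##.
Degree 3 is G#.

G#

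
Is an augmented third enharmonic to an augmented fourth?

No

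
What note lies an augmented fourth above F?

F up a perfect fourth is Bb, so the target letter is B.
From F, an augmented fourth is 6 semitones up: B.

B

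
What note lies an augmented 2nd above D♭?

D up a major second is E, so the target letter is E.
From Db, an augmented second is 3 semitones up: E.

E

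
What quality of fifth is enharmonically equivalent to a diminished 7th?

A diminished seventh spans 9 semitones.
A fifth spanning 9 semitones is doubly augmented (the perfect fifth is 7).

doubly augmented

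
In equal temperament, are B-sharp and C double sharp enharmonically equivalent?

No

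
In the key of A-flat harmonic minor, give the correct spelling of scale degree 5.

Eb

Degree 5 takes the letter 4 steps above A, which is E.
In harmonic minor, degree 5 sits 7 semitones above the tonic. Ab + 7 semitones is pitch class 3, spelled on E as Eb.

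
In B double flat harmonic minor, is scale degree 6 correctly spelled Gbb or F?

Gbb

Each scale degree takes a distinct letter name. Degree 6 of a scale on B must use the letter G.
Gbb and F are enharmonically the same pitch, but only Gbb uses the letter G, so it is the correct spelling here.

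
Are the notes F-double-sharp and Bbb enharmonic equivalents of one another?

F## is pitch class 7; Bbb is pitch class 9.
The pitch classes differ (7 vs. 9), so they are not enharmonic equivalents.

No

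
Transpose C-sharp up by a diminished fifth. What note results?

A fifth above C lands on the letter G.
A diminished fifth spans 6 semitones, so C# moves to pitch class 7. On the letter G that is G.

G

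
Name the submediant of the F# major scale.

Degree 6 takes the letter 5 steps above F, which is D.
In major, degree 6 sits 9 semitones above the tonic. F# + 9 semitones is pitch class 3, spelled on D as D#.

D#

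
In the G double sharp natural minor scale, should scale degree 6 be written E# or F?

E#

Each scale degree takes a distinct letter name. Degree 6 of a scale on G must use the letter E.
E# and F are enharmonically the same pitch, but only E# uses the letter E, so it is the correct spelling here.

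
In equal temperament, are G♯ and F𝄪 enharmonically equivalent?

No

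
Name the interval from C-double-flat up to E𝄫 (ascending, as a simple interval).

The letter names run C→E, a span of 2 letter steps, so the interval is some kind of third.
Cbb to Ebb is 4 semitones. A major third is 4, so 4 makes it major.

major third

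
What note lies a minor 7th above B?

A

A seventh above B lands on the letter A.
A minor seventh spans 10 semitones, so B moves to pitch class 9. On the letter A that is A.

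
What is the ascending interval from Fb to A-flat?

major third

Counting letters F–G–A gives a third.
Fb→Ab = 4 semitones, exactly the major third.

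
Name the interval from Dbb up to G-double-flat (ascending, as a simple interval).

perfect fourth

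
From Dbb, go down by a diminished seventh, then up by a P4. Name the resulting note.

A diminished seventh down from Dbb is Eb (letter E, 9 semitones down).
A perfect fourth up from Eb is Ab (letter A, 5 semitones up).

Ab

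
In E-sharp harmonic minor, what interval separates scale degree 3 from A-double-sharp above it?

augmented second

Scale degree 3 of E# harmonic minor is G#.
G# up to A##: letters G→A make it a second; 3 semitones makes it augmented.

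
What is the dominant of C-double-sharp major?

The C## major scale runs C## D## E## F## G## A## B##.
Degree 5 is G##.

G##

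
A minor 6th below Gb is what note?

Bb

A sixth below G lands on the letter B.
A minor sixth spans 8 semitones, so Gb moves to pitch class 10. On the letter B that is Bb.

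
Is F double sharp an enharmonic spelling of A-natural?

No

F## is pitch class 7; A is pitch class 9.
The pitch classes differ (7 vs. 9), so they are not enharmonic equivalents.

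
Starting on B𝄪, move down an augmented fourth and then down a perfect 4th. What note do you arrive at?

An augmented fourth down from B## is F## (letter F, 6 semitones down).
A perfect fourth down from F## is C## (letter C, 5 semitones down).

C##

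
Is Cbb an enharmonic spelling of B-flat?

Yes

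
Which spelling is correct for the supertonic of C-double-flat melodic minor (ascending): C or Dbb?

Dbb

Each scale degree takes a distinct letter name. Degree 2 of a scale on C must use the letter D.
Dbb and C are enharmonically the same pitch, but only Dbb uses the letter D, so it is the correct spelling here.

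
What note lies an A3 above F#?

F up a major third is A, so the target letter is A.
From F#, an augmented third is 5 semitones up: A##.

A##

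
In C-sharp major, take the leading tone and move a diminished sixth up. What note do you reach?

The leading tone of C# major is B#.
A diminished sixth (7 semitones) above B# lands on the letter G, giving G.

G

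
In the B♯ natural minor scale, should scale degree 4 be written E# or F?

Each scale degree takes a distinct letter name. Degree 4 of a scale on B must use the letter E.
E# and F are enharmonically the same pitch, but only E# uses the letter E, so it is the correct spelling here.

E#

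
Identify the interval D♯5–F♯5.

The letter names run D→F, a span of 2 letter steps, so the interval is some kind of third.
D# to F# is 3 semitones. A major third is 4, so 3 makes it minor.

minor third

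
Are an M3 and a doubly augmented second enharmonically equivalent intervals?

A major third spans 4 semitones; a doubly augmented second spans 4.
They are enharmonically equivalent.

Yes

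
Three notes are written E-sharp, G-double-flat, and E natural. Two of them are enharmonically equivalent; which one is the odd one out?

E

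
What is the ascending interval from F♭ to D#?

The letter names run F→D, a span of 5 letter steps, so the interval is some kind of sixth.
Fb to D# is 11 semitones. A major sixth is 9, so 11 makes it doubly augmented.

doubly augmented sixth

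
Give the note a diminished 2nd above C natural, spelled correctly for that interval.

A second above C lands on the letter D.
A diminished second spans 0 semitones, so C moves to pitch class 0. On the letter D that is Dbb.

Dbb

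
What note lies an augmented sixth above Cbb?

Ab

C up a major sixth is A, so the target letter is A.
From Cbb, an augmented sixth is 10 semitones up: Ab.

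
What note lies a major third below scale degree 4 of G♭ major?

Abb

Scale degree 4 of Gb major is Cb.
A major third (4 semitones) below Cb lands on the letter A, giving Abb.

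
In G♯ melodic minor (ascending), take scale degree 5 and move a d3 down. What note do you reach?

B##

Scale degree 5 of G# melodic minor (ascending) is D#.
A diminished third (2 semitones) below D# lands on the letter B, giving B##.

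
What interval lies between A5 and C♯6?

Counting letters A–B–C gives a third.
A→C# = 4 semitones, exactly the major third.

major third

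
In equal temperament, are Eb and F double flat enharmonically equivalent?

Yes

Eb = pitch class 3 and Fbb = pitch class 3 — the same pitch class, so they are enharmonic equivalents.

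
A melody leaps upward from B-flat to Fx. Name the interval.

doubly augmented fifth

Counting letters B–C–D–E–F gives a fifth.
Bb→F## = 9 semitones, 2 wider than the perfect fifth (7), so doubly augmented.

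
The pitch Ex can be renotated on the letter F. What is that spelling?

F#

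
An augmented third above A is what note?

C##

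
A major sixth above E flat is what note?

A sixth above E lands on the letter C.
A major sixth spans 9 semitones, so Eb moves to pitch class 0. On the letter C that is C.

C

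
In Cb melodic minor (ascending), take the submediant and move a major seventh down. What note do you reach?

Bbb

The submediant of Cb melodic minor (ascending) is Ab.
A major seventh (11 semitones) below Ab lands on the letter B, giving Bbb.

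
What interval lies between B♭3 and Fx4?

Counting letters B–C–D–E–F gives a fifth.
Bb→F## = 9 semitones, 2 wider than the perfect fifth (7), so doubly augmented.

doubly augmented fifth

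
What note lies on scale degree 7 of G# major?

Degree 7 takes the letter 6 steps above G, which is F.
In major, degree 7 sits 11 semitones above the tonic. G# + 11 semitones is pitch class 7, spelled on F as F##.

F##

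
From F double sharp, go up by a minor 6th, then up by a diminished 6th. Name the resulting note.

A minor sixth up from F## is D# (letter D, 8 semitones up).
A diminished sixth up from D# is Bb (letter B, 7 semitones up).

Bb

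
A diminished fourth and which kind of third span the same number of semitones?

major

A diminished fourth spans 4 semitones.
A third spanning 4 semitones is major (the major third is 4).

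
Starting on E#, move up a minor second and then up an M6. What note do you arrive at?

D#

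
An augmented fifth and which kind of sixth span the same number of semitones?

minor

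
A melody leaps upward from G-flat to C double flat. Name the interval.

diminished fourth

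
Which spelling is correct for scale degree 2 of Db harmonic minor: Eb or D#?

Eb

Each scale degree takes a distinct letter name. Degree 2 of a scale on D must use the letter E.
Eb and D# are enharmonically the same pitch, but only Eb uses the letter E, so it is the correct spelling here.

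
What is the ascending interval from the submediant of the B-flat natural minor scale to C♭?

perfect fourth

The submediant of Bb natural minor is Gb.
Gb up to Cb: letters G→C make it a fourth; 5 semitones makes it perfect.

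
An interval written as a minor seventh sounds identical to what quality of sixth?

A minor seventh spans 10 semitones.
A sixth spanning 10 semitones is augmented (the major sixth is 9).

augmented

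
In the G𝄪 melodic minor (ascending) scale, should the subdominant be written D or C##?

Each scale degree takes a distinct letter name. Degree 4 of a scale on G must use the letter C.
C## and D are enharmonically the same pitch, but only C## uses the letter C, so it is the correct spelling here.

C##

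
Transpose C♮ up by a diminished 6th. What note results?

Abb

C up a major sixth is A, so the target letter is A.
From C, a diminished sixth is 7 semitones up: Abb.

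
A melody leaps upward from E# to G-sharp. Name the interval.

minor third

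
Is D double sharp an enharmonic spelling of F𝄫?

D## is pitch class 4; Fbb is pitch class 3.
The pitch classes differ (4 vs. 3), so they are not enharmonic equivalents.

No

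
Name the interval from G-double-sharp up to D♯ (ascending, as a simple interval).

diminished fifth

The letter names run G→D, a span of 4 letter steps, so the interval is some kind of fifth.
G## to D# is 6 semitones. A perfect fifth is 7, so 6 makes it diminished.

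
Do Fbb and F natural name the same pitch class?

Fbb is pitch class 3; F is pitch class 5.
The pitch classes differ (3 vs. 5), so they are not enharmonic equivalents.

No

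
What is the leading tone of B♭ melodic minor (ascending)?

A

Degree 7 takes the letter 6 steps above B, which is A.
In melodic minor (ascending), degree 7 sits 11 semitones above the tonic. Bb + 11 semitones is pitch class 9, spelled on A as A.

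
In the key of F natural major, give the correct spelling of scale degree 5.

Degree 5 takes the letter 4 steps above F, which is C.
In major, degree 5 sits 7 semitones above the tonic. F + 7 semitones is pitch class 0, spelled on C as C.

C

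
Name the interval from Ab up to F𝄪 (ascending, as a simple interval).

Counting letters A–B–C–D–E–F gives a sixth.
Ab→F## = 11 semitones, 2 wider than the major sixth (9), so doubly augmented.

doubly augmented sixth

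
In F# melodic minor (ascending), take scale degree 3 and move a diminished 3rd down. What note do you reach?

F##

Scale degree 3 of F# melodic minor (ascending) is A.
A diminished third (2 semitones) below A lands on the letter F, giving F##.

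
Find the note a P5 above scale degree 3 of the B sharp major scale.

A##

Scale degree 3 of B# major is D##.
A perfect fifth (7 semitones) above D## lands on the letter A, giving A##.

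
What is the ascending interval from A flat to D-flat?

perfect fourth

Counting letters A–B–C–D gives a fourth.
Ab→Db = 5 semitones, exactly the perfect fourth.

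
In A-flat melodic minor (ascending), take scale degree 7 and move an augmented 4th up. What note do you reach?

C#

Scale degree 7 of Ab melodic minor (ascending) is G.
An augmented fourth (6 semitones) above G lands on the letter C, giving C#.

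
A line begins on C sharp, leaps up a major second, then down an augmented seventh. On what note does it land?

A major second up from C# is D# (letter D, 2 semitones up).
An augmented seventh down from D# is Eb (letter E, 12 semitones down).

Eb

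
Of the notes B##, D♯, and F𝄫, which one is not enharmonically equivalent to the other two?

In 12-tone equal temperament, enharmonic equivalents share a pitch class. B## is pitch class 1; D# is pitch class 3; Fbb is pitch class 3.
D# and Fbb share pitch class 3, while B## is pitch class 1.

B##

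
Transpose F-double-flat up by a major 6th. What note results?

Dbb

A sixth above F lands on the letter D.
A major sixth spans 9 semitones, so Fbb moves to pitch class 0. On the letter D that is Dbb.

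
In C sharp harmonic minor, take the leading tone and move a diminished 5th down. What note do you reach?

The leading tone of C# harmonic minor is B#.
A diminished fifth (6 semitones) below B# lands on the letter E, giving E##.

E##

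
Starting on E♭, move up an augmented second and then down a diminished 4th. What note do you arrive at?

C##

An augmented second up from Eb is F# (letter F, 3 semitones up).
A diminished fourth down from F# is C## (letter C, 4 semitones down).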